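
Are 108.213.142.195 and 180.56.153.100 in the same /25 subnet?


Mask: 255.255.255.128
108.213.142.195 AND mask = 108.213.142.128
180.56.153.100 AND mask = 180.56.153.0
No, different subnets (108.213.142.128 vs 180.56.153.0)


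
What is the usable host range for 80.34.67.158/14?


Network: 80.32.0.0
Broadcast: 80.35.255.255
First usable = network + 1
Last usable = broadcast - 1
Range: 80.32.0.1 to 80.35.255.254


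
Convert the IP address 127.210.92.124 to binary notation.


127 = 01111111
210 = 11010010
92 = 01011100
124 = 01111100
Binary: 01111111.11010010.01011100.01111100


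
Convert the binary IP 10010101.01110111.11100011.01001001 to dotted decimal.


10010101 = 149
01110111 = 119
11100011 = 227
01001001 = 73
IP: 149.119.227.73


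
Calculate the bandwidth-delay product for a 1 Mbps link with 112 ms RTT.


BDP = bandwidth * RTT
= 1 Mbps * 112 ms
= 1 * 1e6 * 112 / 1000 bits
= 112000 bits
= 14000 bytes
= 13.6719 KB
BDP = 112000 bits (14000 bytes)


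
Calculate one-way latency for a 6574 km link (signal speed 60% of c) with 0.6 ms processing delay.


Speed = 0.6 * 3e5 km/s = 180000 km/s
Propagation delay = 6574 / 180000 = 0.0365 s = 36.5222 ms
Processing delay = 0.6 ms
Total one-way latency = 37.1222 ms


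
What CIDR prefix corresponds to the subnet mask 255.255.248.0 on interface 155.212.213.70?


Binary: 11111111.11111111.11111000.00000000
Count leading 1s
Prefix: /21


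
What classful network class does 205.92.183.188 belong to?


First octet: 205
Binary: 11001101
110xxxxx -> Class C (192-223)
Class C, default mask 255.255.255.0 (/24)


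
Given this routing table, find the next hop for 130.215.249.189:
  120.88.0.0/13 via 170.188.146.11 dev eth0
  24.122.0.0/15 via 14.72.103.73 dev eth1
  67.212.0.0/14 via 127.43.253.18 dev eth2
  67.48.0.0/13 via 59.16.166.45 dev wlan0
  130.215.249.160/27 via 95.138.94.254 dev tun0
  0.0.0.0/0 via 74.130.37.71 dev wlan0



Longest prefix match for 130.215.249.189:
  /13 120.88.0.0: no
  /15 24.122.0.0: no
  /14 67.212.0.0: no
  /13 67.48.0.0: no
  /27 130.215.249.160: MATCH
  /0 0.0.0.0: MATCH
Selected: next-hop 95.138.94.254 via tun0 (matched /27)


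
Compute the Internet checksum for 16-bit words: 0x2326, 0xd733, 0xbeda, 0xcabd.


Sum all words (with carry folding):
+ 0x2326 = 0x2326
+ 0xd733 = 0xfa59
+ 0xbeda = 0xb934
+ 0xcabd = 0x83f2
One's complement: ~0x83f2
Checksum = 0x7c0d


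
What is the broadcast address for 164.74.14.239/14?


Network: 164.72.0.0/14
Host bits = 18
Set all host bits to 1:
Broadcast: 164.75.255.255


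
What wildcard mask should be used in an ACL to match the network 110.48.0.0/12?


Subnet mask: 255.240.0.0
Wildcard = 255.255.255.255 - subnet mask
255 - 255 = 0
255 - 240 = 15
255 - 0 = 255
255 - 0 = 255
Wildcard: 0.15.255.255


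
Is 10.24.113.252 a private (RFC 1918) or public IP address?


RFC 1918 private ranges:
  10.0.0.0/8 (10.0.0.0 - 10.255.255.255)
  172.16.0.0/12 (172.16.0.0 - 172.31.255.255)
  192.168.0.0/16 (192.168.0.0 - 192.168.255.255)
Private (in 10.0.0.0/8)


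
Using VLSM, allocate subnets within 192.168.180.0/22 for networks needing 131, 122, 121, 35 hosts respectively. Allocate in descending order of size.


131 hosts -> /24 (254 usable): 192.168.180.0/24
122 hosts -> /25 (126 usable): 192.168.181.0/25
121 hosts -> /25 (126 usable): 192.168.181.128/25
35 hosts -> /26 (62 usable): 192.168.182.0/26
Allocation: 192.168.180.0/24 (131 hosts, 254 usable); 192.168.181.0/25 (122 hosts, 126 usable); 192.168.181.128/25 (121 hosts, 126 usable); 192.168.182.0/26 (35 hosts, 62 usable)


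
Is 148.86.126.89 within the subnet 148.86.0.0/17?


Subnet network: 148.86.0.0
Test IP AND mask: 148.86.0.0
Yes, 148.86.126.89 is in 148.86.0.0/17


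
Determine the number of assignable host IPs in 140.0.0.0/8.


Host bits = 32 - 8 = 24
Total addresses = 2^24 = 16777216
Usable = total - 2 (network and broadcast)
Usable hosts: 16777214


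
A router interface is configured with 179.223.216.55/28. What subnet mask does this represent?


/28 means 28 network bits, 4 host bits
Binary: 11111111111111111111111111110000
Mask: 255.255.255.240


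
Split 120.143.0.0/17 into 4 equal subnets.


New prefix = 17 + 2 = 19
Each subnet has 8192 addresses
  120.143.0.0/19
  120.143.32.0/19
  120.143.64.0/19
  120.143.96.0/19
Subnets: 120.143.0.0/19, 120.143.32.0/19, 120.143.64.0/19, 120.143.96.0/19


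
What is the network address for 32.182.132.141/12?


IP:   00100000.10110110.10000100.10001101
Mask: 11111111.11110000.00000000.00000000
AND operation:
Net:  00100000.10110000.00000000.00000000
Network: 32.176.0.0/12


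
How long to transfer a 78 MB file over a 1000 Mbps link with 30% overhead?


Effective throughput = 1000 * (1 - 30/100) = 700 Mbps
File size in Mb = 78 * 8 = 624 Mb
Time = 624 / 700
Time = 0.8914 seconds


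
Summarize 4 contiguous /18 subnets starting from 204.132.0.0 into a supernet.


Original prefix: /18
Number of subnets: 4 = 2^2
New prefix = 18 - 2 = 16
Supernet: 204.132.0.0/16


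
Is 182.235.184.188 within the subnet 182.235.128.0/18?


Subnet network: 182.235.128.0
Test IP AND mask: 182.235.128.0
Yes, 182.235.184.188 is in 182.235.128.0/18


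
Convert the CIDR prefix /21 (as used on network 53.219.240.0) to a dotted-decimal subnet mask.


/21 means 21 network bits, 11 host bits
Binary: 11111111111111111111100000000000
Mask: 255.255.248.0


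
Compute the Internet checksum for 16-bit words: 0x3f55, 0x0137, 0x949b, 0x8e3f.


Sum all words (with carry folding):
+ 0x3f55 = 0x3f55
+ 0x0137 = 0x408c
+ 0x949b = 0xd527
+ 0x8e3f = 0x6367
One's complement: ~0x6367
Checksum = 0x9c98


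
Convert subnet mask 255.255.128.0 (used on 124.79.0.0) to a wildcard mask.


Subnet mask: 255.255.128.0
Wildcard = 255.255.255.255 - subnet mask
255 - 255 = 0
255 - 255 = 0
255 - 128 = 127
255 - 0 = 255
Wildcard: 0.0.127.255


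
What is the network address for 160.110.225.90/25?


IP:   10100000.01101110.11100001.01011010
Mask: 11111111.11111111.11111111.10000000
AND operation:
Net:  10100000.01101110.11100001.00000000
Network: 160.110.225.0/25


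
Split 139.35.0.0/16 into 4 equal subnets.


New prefix = 16 + 2 = 18
Each subnet has 16384 addresses
  139.35.0.0/18
  139.35.64.0/18
  139.35.128.0/18
  139.35.192.0/18
Subnets: 139.35.0.0/18, 139.35.64.0/18, 139.35.128.0/18, 139.35.192.0/18


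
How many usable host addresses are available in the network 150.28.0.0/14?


Host bits = 32 - 14 = 18
Total addresses = 2^18 = 262144
Usable = total - 2 (network and broadcast)
Usable hosts: 262142


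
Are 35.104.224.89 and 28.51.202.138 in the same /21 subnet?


Mask: 255.255.248.0
35.104.224.89 AND mask = 35.104.224.0
28.51.202.138 AND mask = 28.51.200.0
No, different subnets (35.104.224.0 vs 28.51.200.0)


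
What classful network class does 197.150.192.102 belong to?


First octet: 197
Binary: 11000101
110xxxxx -> Class C (192-223)
Class C, default mask 255.255.255.0 (/24)


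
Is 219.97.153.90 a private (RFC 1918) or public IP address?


RFC 1918 private ranges:
  10.0.0.0/8 (10.0.0.0 - 10.255.255.255)
  172.16.0.0/12 (172.16.0.0 - 172.31.255.255)
  192.168.0.0/16 (192.168.0.0 - 192.168.255.255)
Public (not in any RFC 1918 range)


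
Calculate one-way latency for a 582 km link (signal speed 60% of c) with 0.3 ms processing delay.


Speed = 0.6 * 3e5 km/s = 180000 km/s
Propagation delay = 582 / 180000 = 0.0032 s = 3.2333 ms
Processing delay = 0.3 ms
Total one-way latency = 3.5333 ms


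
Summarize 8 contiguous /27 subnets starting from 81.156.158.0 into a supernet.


Original prefix: /27
Number of subnets: 8 = 2^3
New prefix = 27 - 3 = 24
Supernet: 81.156.158.0/24


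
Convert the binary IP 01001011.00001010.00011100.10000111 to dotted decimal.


01001011 = 75
00001010 = 10
00011100 = 28
10000111 = 135
IP: 75.10.28.135


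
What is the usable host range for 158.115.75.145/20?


Network: 158.115.64.0
Broadcast: 158.115.79.255
First usable = network + 1
Last usable = broadcast - 1
Range: 158.115.64.1 to 158.115.79.254


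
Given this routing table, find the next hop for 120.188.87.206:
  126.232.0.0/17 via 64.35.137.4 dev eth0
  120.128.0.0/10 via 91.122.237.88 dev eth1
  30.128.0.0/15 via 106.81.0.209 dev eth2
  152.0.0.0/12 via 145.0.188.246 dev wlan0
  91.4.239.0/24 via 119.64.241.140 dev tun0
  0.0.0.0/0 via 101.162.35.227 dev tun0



Longest prefix match for 120.188.87.206:
  /17 126.232.0.0: no
  /10 120.128.0.0: MATCH
  /15 30.128.0.0: no
  /12 152.0.0.0: no
  /24 91.4.239.0: no
  /0 0.0.0.0: MATCH
Selected: next-hop 91.122.237.88 via eth1 (matched /10)


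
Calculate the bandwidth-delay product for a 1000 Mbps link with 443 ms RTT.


BDP = bandwidth * RTT
= 1000 Mbps * 443 ms
= 1000 * 1e6 * 443 / 1000 bits
= 443000000 bits
= 55375000 bytes
= 54077.1484 KB
BDP = 443000000 bits (55375000 bytes)


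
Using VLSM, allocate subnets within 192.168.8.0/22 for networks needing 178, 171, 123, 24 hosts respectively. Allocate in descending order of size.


178 hosts -> /24 (254 usable): 192.168.8.0/24
171 hosts -> /24 (254 usable): 192.168.9.0/24
123 hosts -> /25 (126 usable): 192.168.10.0/25
24 hosts -> /27 (30 usable): 192.168.10.128/27
Allocation: 192.168.8.0/24 (178 hosts, 254 usable); 192.168.9.0/24 (171 hosts, 254 usable); 192.168.10.0/25 (123 hosts, 126 usable); 192.168.10.128/27 (24 hosts, 30 usable)


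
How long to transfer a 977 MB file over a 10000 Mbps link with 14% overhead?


Effective throughput = 10000 * (1 - 14/100) = 8600 Mbps
File size in Mb = 977 * 8 = 7816 Mb
Time = 7816 / 8600
Time = 0.9088 seconds


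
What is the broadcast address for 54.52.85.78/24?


Network: 54.52.85.0/24
Host bits = 8
Set all host bits to 1:
Broadcast: 54.52.85.255


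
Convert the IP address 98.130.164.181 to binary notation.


98 = 01100010
130 = 10000010
164 = 10100100
181 = 10110101
Binary: 01100010.10000010.10100100.10110101


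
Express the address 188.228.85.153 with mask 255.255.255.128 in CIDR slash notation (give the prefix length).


Binary: 11111111.11111111.11111111.10000000
Count leading 1s
Prefix: /25


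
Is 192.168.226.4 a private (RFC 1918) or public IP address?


RFC 1918 private ranges:
  10.0.0.0/8 (10.0.0.0 - 10.255.255.255)
  172.16.0.0/12 (172.16.0.0 - 172.31.255.255)
  192.168.0.0/16 (192.168.0.0 - 192.168.255.255)
Private (in 192.168.0.0/16)


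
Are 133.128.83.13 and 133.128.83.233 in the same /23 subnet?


Mask: 255.255.254.0
133.128.83.13 AND mask = 133.128.82.0
133.128.83.233 AND mask = 133.128.82.0
Yes, same subnet (133.128.82.0)


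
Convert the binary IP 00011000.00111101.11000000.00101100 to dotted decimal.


00011000 = 24
00111101 = 61
11000000 = 192
00101100 = 44
IP: 24.61.192.44


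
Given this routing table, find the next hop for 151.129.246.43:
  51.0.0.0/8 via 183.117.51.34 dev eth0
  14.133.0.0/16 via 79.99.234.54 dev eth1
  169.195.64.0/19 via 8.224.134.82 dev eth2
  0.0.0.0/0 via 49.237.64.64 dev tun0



Longest prefix match for 151.129.246.43:
  /8 51.0.0.0: no
  /16 14.133.0.0: no
  /19 169.195.64.0: no
  /0 0.0.0.0: MATCH
Selected: next-hop 49.237.64.64 via tun0 (matched /0)


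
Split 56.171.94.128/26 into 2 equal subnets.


New prefix = 26 + 1 = 27
Each subnet has 32 addresses
  56.171.94.128/27
  56.171.94.160/27
Subnets: 56.171.94.128/27, 56.171.94.160/27


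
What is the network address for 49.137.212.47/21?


IP:   00110001.10001001.11010100.00101111
Mask: 11111111.11111111.11111000.00000000
AND operation:
Net:  00110001.10001001.11010000.00000000
Network: 49.137.208.0/21


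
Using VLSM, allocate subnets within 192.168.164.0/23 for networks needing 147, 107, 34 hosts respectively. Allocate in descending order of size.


147 hosts -> /24 (254 usable): 192.168.164.0/24
107 hosts -> /25 (126 usable): 192.168.165.0/25
34 hosts -> /26 (62 usable): 192.168.165.128/26
Allocation: 192.168.164.0/24 (147 hosts, 254 usable); 192.168.165.0/25 (107 hosts, 126 usable); 192.168.165.128/26 (34 hosts, 62 usable)


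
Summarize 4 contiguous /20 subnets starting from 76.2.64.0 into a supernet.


Original prefix: /20
Number of subnets: 4 = 2^2
New prefix = 20 - 2 = 18
Supernet: 76.2.64.0/18


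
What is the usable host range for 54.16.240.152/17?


Network: 54.16.128.0
Broadcast: 54.16.255.255
First usable = network + 1
Last usable = broadcast - 1
Range: 54.16.128.1 to 54.16.255.254


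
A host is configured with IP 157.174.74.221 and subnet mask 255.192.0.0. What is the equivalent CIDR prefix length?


Binary: 11111111.11000000.00000000.00000000
Count leading 1s
Prefix: /10


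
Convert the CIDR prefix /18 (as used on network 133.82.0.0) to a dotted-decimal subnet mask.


/18 means 18 network bits, 14 host bits
Binary: 11111111111111111100000000000000
Mask: 255.255.192.0


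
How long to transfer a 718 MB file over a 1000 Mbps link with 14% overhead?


Effective throughput = 1000 * (1 - 14/100) = 860 Mbps
File size in Mb = 718 * 8 = 5744 Mb
Time = 5744 / 860
Time = 6.6791 seconds


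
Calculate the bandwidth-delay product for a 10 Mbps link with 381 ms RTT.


BDP = bandwidth * RTT
= 10 Mbps * 381 ms
= 10 * 1e6 * 381 / 1000 bits
= 3810000 bits
= 476250 bytes
= 465.0879 KB
BDP = 3810000 bits (476250 bytes)


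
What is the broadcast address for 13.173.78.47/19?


Network: 13.173.64.0/19
Host bits = 13
Set all host bits to 1:
Broadcast: 13.173.95.255


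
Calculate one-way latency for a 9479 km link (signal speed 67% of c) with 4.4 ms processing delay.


Speed = 0.67 * 3e5 km/s = 201000 km/s
Propagation delay = 9479 / 201000 = 0.0472 s = 47.1592 ms
Processing delay = 4.4 ms
Total one-way latency = 51.5592 ms


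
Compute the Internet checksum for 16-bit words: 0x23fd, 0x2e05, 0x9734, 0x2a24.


Sum all words (with carry folding):
+ 0x23fd = 0x23fd
+ 0x2e05 = 0x5202
+ 0x9734 = 0xe936
+ 0x2a24 = 0x135b
One's complement: ~0x135b
Checksum = 0xeca4


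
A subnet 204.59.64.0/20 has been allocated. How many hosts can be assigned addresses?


Host bits = 32 - 20 = 12
Total addresses = 2^12 = 4096
Usable = total - 2 (network and broadcast)
Usable hosts: 4094


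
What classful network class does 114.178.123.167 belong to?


First octet: 114
Binary: 01110010
0xxxxxxx -> Class A (1-126)
Class A, default mask 255.0.0.0 (/8)


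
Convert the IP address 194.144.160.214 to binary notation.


194 = 11000010
144 = 10010000
160 = 10100000
214 = 11010110
Binary: 11000010.10010000.10100000.11010110


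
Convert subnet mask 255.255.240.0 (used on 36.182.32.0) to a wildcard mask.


Subnet mask: 255.255.240.0
Wildcard = 255.255.255.255 - subnet mask
255 - 255 = 0
255 - 255 = 0
255 - 240 = 15
255 - 0 = 255
Wildcard: 0.0.15.255


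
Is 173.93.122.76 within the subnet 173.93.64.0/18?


Subnet network: 173.93.64.0
Test IP AND mask: 173.93.64.0
Yes, 173.93.122.76 is in 173.93.64.0/18


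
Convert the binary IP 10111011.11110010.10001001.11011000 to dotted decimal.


10111011 = 187
11110010 = 242
10001001 = 137
11011000 = 216
IP: 187.242.137.216


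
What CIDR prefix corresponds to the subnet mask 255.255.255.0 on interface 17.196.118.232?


Binary: 11111111.11111111.11111111.00000000
Count leading 1s
Prefix: /24


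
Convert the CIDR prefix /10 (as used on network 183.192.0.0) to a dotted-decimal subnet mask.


/10 means 10 network bits, 22 host bits
Binary: 11111111110000000000000000000000
Mask: 255.192.0.0


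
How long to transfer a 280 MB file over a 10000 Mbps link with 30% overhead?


Effective throughput = 10000 * (1 - 30/100) = 7000 Mbps
File size in Mb = 280 * 8 = 2240 Mb
Time = 2240 / 7000
Time = 0.32 seconds


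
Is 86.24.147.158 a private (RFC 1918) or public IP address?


RFC 1918 private ranges:
  10.0.0.0/8 (10.0.0.0 - 10.255.255.255)
  172.16.0.0/12 (172.16.0.0 - 172.31.255.255)
  192.168.0.0/16 (192.168.0.0 - 192.168.255.255)
Public (not in any RFC 1918 range)


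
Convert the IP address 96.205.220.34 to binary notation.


96 = 01100000
205 = 11001101
220 = 11011100
34 = 00100010
Binary: 01100000.11001101.11011100.00100010


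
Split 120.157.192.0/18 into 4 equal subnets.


New prefix = 18 + 2 = 20
Each subnet has 4096 addresses
  120.157.192.0/20
  120.157.208.0/20
  120.157.224.0/20
  120.157.240.0/20
Subnets: 120.157.192.0/20, 120.157.208.0/20, 120.157.224.0/20, 120.157.240.0/20


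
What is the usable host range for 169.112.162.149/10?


Network: 169.64.0.0
Broadcast: 169.127.255.255
First usable = network + 1
Last usable = broadcast - 1
Range: 169.64.0.1 to 169.127.255.254


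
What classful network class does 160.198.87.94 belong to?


First octet: 160
Binary: 10100000
10xxxxxx -> Class B (128-191)
Class B, default mask 255.255.0.0 (/16)


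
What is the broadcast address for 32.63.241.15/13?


Network: 32.56.0.0/13
Host bits = 19
Set all host bits to 1:
Broadcast: 32.63.255.255


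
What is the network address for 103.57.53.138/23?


IP:   01100111.00111001.00110101.10001010
Mask: 11111111.11111111.11111110.00000000
AND operation:
Net:  01100111.00111001.00110100.00000000
Network: 103.57.52.0/23


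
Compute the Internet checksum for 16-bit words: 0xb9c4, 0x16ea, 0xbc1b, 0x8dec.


Sum all words (with carry folding):
+ 0xb9c4 = 0xb9c4
+ 0x16ea = 0xd0ae
+ 0xbc1b = 0x8cca
+ 0x8dec = 0x1ab7
One's complement: ~0x1ab7
Checksum = 0xe548


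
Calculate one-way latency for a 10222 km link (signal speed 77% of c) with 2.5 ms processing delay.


Speed = 0.77 * 3e5 km/s = 231000 km/s
Propagation delay = 10222 / 231000 = 0.0443 s = 44.2511 ms
Processing delay = 2.5 ms
Total one-way latency = 46.7511 ms


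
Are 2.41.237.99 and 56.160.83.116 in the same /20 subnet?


Mask: 255.255.240.0
2.41.237.99 AND mask = 2.41.224.0
56.160.83.116 AND mask = 56.160.80.0
No, different subnets (2.41.224.0 vs 56.160.80.0)


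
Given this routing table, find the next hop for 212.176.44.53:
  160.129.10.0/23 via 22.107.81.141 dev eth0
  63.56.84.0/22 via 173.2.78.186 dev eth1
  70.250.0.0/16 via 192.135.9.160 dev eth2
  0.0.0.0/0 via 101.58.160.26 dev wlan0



Longest prefix match for 212.176.44.53:
  /23 160.129.10.0: no
  /22 63.56.84.0: no
  /16 70.250.0.0: no
  /0 0.0.0.0: MATCH
Selected: next-hop 101.58.160.26 via wlan0 (matched /0)


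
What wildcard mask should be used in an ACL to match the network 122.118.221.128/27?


Subnet mask: 255.255.255.224
Wildcard = 255.255.255.255 - subnet mask
255 - 255 = 0
255 - 255 = 0
255 - 255 = 0
255 - 224 = 31
Wildcard: 0.0.0.31


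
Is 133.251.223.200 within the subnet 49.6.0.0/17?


Subnet network: 49.6.0.0
Test IP AND mask: 133.251.128.0
No, 133.251.223.200 is not in 49.6.0.0/17


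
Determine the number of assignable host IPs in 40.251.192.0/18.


Host bits = 32 - 18 = 14
Total addresses = 2^14 = 16384
Usable = total - 2 (network and broadcast)
Usable hosts: 16382


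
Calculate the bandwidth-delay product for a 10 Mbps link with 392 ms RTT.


BDP = bandwidth * RTT
= 10 Mbps * 392 ms
= 10 * 1e6 * 392 / 1000 bits
= 3920000 bits
= 490000 bytes
= 478.5156 KB
BDP = 3920000 bits (490000 bytes)


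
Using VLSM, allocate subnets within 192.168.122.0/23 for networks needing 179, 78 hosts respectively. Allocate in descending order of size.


179 hosts -> /24 (254 usable): 192.168.122.0/24
78 hosts -> /25 (126 usable): 192.168.123.0/25
Allocation: 192.168.122.0/24 (179 hosts, 254 usable); 192.168.123.0/25 (78 hosts, 126 usable)


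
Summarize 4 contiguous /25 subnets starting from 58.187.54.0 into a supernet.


Original prefix: /25
Number of subnets: 4 = 2^2
New prefix = 25 - 2 = 23
Supernet: 58.187.54.0/23


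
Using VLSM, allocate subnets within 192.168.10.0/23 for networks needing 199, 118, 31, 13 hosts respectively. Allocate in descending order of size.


199 hosts -> /24 (254 usable): 192.168.10.0/24
118 hosts -> /25 (126 usable): 192.168.11.0/25
31 hosts -> /26 (62 usable): 192.168.11.128/26
13 hosts -> /28 (14 usable): 192.168.11.192/28
Allocation: 192.168.10.0/24 (199 hosts, 254 usable); 192.168.11.0/25 (118 hosts, 126 usable); 192.168.11.128/26 (31 hosts, 62 usable); 192.168.11.192/28 (13 hosts, 14 usable)


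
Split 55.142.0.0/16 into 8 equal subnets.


New prefix = 16 + 3 = 19
Each subnet has 8192 addresses
  55.142.0.0/19
  55.142.32.0/19
  55.142.64.0/19
  55.142.96.0/19
  55.142.128.0/19
  55.142.160.0/19
  55.142.192.0/19
  55.142.224.0/19
Subnets: 55.142.0.0/19, 55.142.32.0/19, 55.142.64.0/19, 55.142.96.0/19, 55.142.128.0/19, 55.142.160.0/19, 55.142.192.0/19, 55.142.224.0/19


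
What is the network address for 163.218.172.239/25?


IP:   10100011.11011010.10101100.11101111
Mask: 11111111.11111111.11111111.10000000
AND operation:
Net:  10100011.11011010.10101100.10000000
Network: 163.218.172.128/25


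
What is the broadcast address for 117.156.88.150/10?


Network: 117.128.0.0/10
Host bits = 22
Set all host bits to 1:
Broadcast: 117.191.255.255


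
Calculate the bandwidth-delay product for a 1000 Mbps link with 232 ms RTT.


BDP = bandwidth * RTT
= 1000 Mbps * 232 ms
= 1000 * 1e6 * 232 / 1000 bits
= 232000000 bits
= 29000000 bytes
= 28320.3125 KB
BDP = 232000000 bits (29000000 bytes)


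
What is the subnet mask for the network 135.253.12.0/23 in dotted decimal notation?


/23 means 23 network bits, 9 host bits
Binary: 11111111111111111111111000000000
Mask: 255.255.254.0


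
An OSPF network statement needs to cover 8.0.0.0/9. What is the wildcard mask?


Subnet mask: 255.128.0.0
Wildcard = 255.255.255.255 - subnet mask
255 - 255 = 0
255 - 128 = 127
255 - 0 = 255
255 - 0 = 255
Wildcard: 0.127.255.255


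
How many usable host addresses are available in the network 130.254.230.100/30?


Host bits = 32 - 30 = 2
Total addresses = 2^2 = 4
Usable = total - 2 (network and broadcast)
Usable hosts: 2


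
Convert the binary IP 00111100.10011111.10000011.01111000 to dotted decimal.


00111100 = 60
10011111 = 159
10000011 = 131
01111000 = 120
IP: 60.159.131.120


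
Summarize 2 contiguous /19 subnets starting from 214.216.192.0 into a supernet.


Original prefix: /19
Number of subnets: 2 = 2^1
New prefix = 19 - 1 = 18
Supernet: 214.216.192.0/18


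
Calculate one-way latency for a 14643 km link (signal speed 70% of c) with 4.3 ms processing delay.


Speed = 0.7 * 3e5 km/s = 210000 km/s
Propagation delay = 14643 / 210000 = 0.0697 s = 69.7286 ms
Processing delay = 4.3 ms
Total one-way latency = 74.0286 ms


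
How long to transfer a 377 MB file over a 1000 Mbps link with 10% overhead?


Effective throughput = 1000 * (1 - 10/100) = 900 Mbps
File size in Mb = 377 * 8 = 3016 Mb
Time = 3016 / 900
Time = 3.3511 seconds


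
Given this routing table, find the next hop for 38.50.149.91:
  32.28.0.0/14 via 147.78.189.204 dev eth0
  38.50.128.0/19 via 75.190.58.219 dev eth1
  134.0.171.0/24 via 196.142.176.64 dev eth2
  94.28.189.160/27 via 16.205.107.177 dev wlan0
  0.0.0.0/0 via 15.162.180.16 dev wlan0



Longest prefix match for 38.50.149.91:
  /14 32.28.0.0: no
  /19 38.50.128.0: MATCH
  /24 134.0.171.0: no
  /27 94.28.189.160: no
  /0 0.0.0.0: MATCH
Selected: next-hop 75.190.58.219 via eth1 (matched /19)


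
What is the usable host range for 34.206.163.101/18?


Network: 34.206.128.0
Broadcast: 34.206.191.255
First usable = network + 1
Last usable = broadcast - 1
Range: 34.206.128.1 to 34.206.191.254


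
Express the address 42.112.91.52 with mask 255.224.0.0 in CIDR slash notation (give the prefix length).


Binary: 11111111.11100000.00000000.00000000
Count leading 1s
Prefix: /11


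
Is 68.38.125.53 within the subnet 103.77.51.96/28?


Subnet network: 103.77.51.96
Test IP AND mask: 68.38.125.48
No, 68.38.125.53 is not in 103.77.51.96/28


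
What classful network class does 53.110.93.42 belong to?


First octet: 53
Binary: 00110101
0xxxxxxx -> Class A (1-126)
Class A, default mask 255.0.0.0 (/8)


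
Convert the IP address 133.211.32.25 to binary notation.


133 = 10000101
211 = 11010011
32 = 00100000
25 = 00011001
Binary: 10000101.11010011.00100000.00011001


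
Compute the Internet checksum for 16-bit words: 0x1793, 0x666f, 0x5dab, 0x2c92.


Sum all words (with carry folding):
+ 0x1793 = 0x1793
+ 0x666f = 0x7e02
+ 0x5dab = 0xdbad
+ 0x2c92 = 0x0840
One's complement: ~0x0840
Checksum = 0xf7bf


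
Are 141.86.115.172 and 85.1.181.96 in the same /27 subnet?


Mask: 255.255.255.224
141.86.115.172 AND mask = 141.86.115.160
85.1.181.96 AND mask = 85.1.181.96
No, different subnets (141.86.115.160 vs 85.1.181.96)


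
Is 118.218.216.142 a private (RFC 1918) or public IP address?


RFC 1918 private ranges:
  10.0.0.0/8 (10.0.0.0 - 10.255.255.255)
  172.16.0.0/12 (172.16.0.0 - 172.31.255.255)
  192.168.0.0/16 (192.168.0.0 - 192.168.255.255)
Public (not in any RFC 1918 range)


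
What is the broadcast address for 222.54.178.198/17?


Network: 222.54.128.0/17
Host bits = 15
Set all host bits to 1:
Broadcast: 222.54.255.255


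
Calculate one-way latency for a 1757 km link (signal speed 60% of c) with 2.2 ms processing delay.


Speed = 0.6 * 3e5 km/s = 180000 km/s
Propagation delay = 1757 / 180000 = 0.0098 s = 9.7611 ms
Processing delay = 2.2 ms
Total one-way latency = 11.9611 ms


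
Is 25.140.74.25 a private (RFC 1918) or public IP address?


RFC 1918 private ranges:
  10.0.0.0/8 (10.0.0.0 - 10.255.255.255)
  172.16.0.0/12 (172.16.0.0 - 172.31.255.255)
  192.168.0.0/16 (192.168.0.0 - 192.168.255.255)
Public (not in any RFC 1918 range)


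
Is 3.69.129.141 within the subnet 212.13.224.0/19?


Subnet network: 212.13.224.0
Test IP AND mask: 3.69.128.0
No, 3.69.129.141 is not in 212.13.224.0/19


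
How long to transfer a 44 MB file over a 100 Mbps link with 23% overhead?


Effective throughput = 100 * (1 - 23/100) = 77 Mbps
File size in Mb = 44 * 8 = 352 Mb
Time = 352 / 77
Time = 4.5714 seconds


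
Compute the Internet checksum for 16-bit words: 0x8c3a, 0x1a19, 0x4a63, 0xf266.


Sum all words (with carry folding):
+ 0x8c3a = 0x8c3a
+ 0x1a19 = 0xa653
+ 0x4a63 = 0xf0b6
+ 0xf266 = 0xe31d
One's complement: ~0xe31d
Checksum = 0x1ce2


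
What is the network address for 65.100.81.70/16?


IP:   01000001.01100100.01010001.01000110
Mask: 11111111.11111111.00000000.00000000
AND operation:
Net:  01000001.01100100.00000000.00000000
Network: 65.100.0.0/16


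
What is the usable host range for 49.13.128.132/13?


Network: 49.8.0.0
Broadcast: 49.15.255.255
First usable = network + 1
Last usable = broadcast - 1
Range: 49.8.0.1 to 49.15.255.254


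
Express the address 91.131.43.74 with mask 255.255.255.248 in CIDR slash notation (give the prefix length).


Binary: 11111111.11111111.11111111.11111000
Count leading 1s
Prefix: /29


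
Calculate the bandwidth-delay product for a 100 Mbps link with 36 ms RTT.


BDP = bandwidth * RTT
= 100 Mbps * 36 ms
= 100 * 1e6 * 36 / 1000 bits
= 3600000 bits
= 450000 bytes
= 439.4531 KB
BDP = 3600000 bits (450000 bytes)


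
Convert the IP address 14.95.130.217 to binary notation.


14 = 00001110
95 = 01011111
130 = 10000010
217 = 11011001
Binary: 00001110.01011111.10000010.11011001


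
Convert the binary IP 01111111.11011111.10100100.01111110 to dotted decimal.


01111111 = 127
11011111 = 223
10100100 = 164
01111110 = 126
IP: 127.223.164.126


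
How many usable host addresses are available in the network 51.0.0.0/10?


Host bits = 32 - 10 = 22
Total addresses = 2^22 = 4194304
Usable = total - 2 (network and broadcast)
Usable hosts: 4194302


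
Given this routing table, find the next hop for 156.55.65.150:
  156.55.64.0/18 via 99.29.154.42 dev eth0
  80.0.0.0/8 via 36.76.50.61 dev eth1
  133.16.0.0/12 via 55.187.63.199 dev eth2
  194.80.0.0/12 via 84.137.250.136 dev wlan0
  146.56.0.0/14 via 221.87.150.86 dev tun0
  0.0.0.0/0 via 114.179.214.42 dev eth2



Longest prefix match for 156.55.65.150:
  /18 156.55.64.0: MATCH
  /8 80.0.0.0: no
  /12 133.16.0.0: no
  /12 194.80.0.0: no
  /14 146.56.0.0: no
  /0 0.0.0.0: MATCH
Selected: next-hop 99.29.154.42 via eth0 (matched /18)


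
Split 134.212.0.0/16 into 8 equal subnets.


New prefix = 16 + 3 = 19
Each subnet has 8192 addresses
  134.212.0.0/19
  134.212.32.0/19
  134.212.64.0/19
  134.212.96.0/19
  134.212.128.0/19
  134.212.160.0/19
  134.212.192.0/19
  134.212.224.0/19
Subnets: 134.212.0.0/19, 134.212.32.0/19, 134.212.64.0/19, 134.212.96.0/19, 134.212.128.0/19, 134.212.160.0/19, 134.212.192.0/19, 134.212.224.0/19


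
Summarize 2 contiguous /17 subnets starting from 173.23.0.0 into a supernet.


Original prefix: /17
Number of subnets: 2 = 2^1
New prefix = 17 - 1 = 16
Supernet: 173.23.0.0/16


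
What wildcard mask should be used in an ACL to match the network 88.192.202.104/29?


Subnet mask: 255.255.255.248
Wildcard = 255.255.255.255 - subnet mask
255 - 255 = 0
255 - 255 = 0
255 - 255 = 0
255 - 248 = 7
Wildcard: 0.0.0.7


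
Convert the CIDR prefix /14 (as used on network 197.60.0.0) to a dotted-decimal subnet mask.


/14 means 14 network bits, 18 host bits
Binary: 11111111111111000000000000000000
Mask: 255.252.0.0


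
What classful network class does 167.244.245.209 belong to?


First octet: 167
Binary: 10100111
10xxxxxx -> Class B (128-191)
Class B, default mask 255.255.0.0 (/16)


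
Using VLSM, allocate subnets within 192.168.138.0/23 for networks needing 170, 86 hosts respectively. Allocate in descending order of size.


170 hosts -> /24 (254 usable): 192.168.138.0/24
86 hosts -> /25 (126 usable): 192.168.139.0/25
Allocation: 192.168.138.0/24 (170 hosts, 254 usable); 192.168.139.0/25 (86 hosts, 126 usable)


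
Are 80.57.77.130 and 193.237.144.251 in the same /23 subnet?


Mask: 255.255.254.0
80.57.77.130 AND mask = 80.57.76.0
193.237.144.251 AND mask = 193.237.144.0
No, different subnets (80.57.76.0 vs 193.237.144.0)


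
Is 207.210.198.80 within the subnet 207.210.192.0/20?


Subnet network: 207.210.192.0
Test IP AND mask: 207.210.192.0
Yes, 207.210.198.80 is in 207.210.192.0/20


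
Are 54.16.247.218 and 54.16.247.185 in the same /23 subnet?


Mask: 255.255.254.0
54.16.247.218 AND mask = 54.16.246.0
54.16.247.185 AND mask = 54.16.246.0
Yes, same subnet (54.16.246.0)


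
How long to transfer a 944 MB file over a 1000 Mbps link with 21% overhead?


Effective throughput = 1000 * (1 - 21/100) = 790 Mbps
File size in Mb = 944 * 8 = 7552 Mb
Time = 7552 / 790
Time = 9.5595 seconds


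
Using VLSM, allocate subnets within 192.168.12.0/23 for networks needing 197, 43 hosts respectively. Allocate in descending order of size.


197 hosts -> /24 (254 usable): 192.168.12.0/24
43 hosts -> /26 (62 usable): 192.168.13.0/26
Allocation: 192.168.12.0/24 (197 hosts, 254 usable); 192.168.13.0/26 (43 hosts, 62 usable)


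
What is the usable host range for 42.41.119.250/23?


Network: 42.41.118.0
Broadcast: 42.41.119.255
First usable = network + 1
Last usable = broadcast - 1
Range: 42.41.118.1 to 42.41.119.254


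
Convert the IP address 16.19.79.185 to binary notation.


16 = 00010000
19 = 00010011
79 = 01001111
185 = 10111001
Binary: 00010000.00010011.01001111.10111001


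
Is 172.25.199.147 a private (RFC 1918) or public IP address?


RFC 1918 private ranges:
  10.0.0.0/8 (10.0.0.0 - 10.255.255.255)
  172.16.0.0/12 (172.16.0.0 - 172.31.255.255)
  192.168.0.0/16 (192.168.0.0 - 192.168.255.255)
Private (in 172.16.0.0/12)


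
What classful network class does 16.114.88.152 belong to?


First octet: 16
Binary: 00010000
0xxxxxxx -> Class A (1-126)
Class A, default mask 255.0.0.0 (/8)


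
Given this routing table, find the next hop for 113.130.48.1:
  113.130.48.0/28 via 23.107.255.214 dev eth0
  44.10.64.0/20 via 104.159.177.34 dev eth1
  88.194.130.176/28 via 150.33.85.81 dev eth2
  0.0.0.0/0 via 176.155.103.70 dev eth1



Longest prefix match for 113.130.48.1:
  /28 113.130.48.0: MATCH
  /20 44.10.64.0: no
  /28 88.194.130.176: no
  /0 0.0.0.0: MATCH
Selected: next-hop 23.107.255.214 via eth0 (matched /28)


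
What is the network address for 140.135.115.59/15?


IP:   10001100.10000111.01110011.00111011
Mask: 11111111.11111110.00000000.00000000
AND operation:
Net:  10001100.10000110.00000000.00000000
Network: 140.134.0.0/15


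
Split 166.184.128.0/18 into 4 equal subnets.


New prefix = 18 + 2 = 20
Each subnet has 4096 addresses
  166.184.128.0/20
  166.184.144.0/20
  166.184.160.0/20
  166.184.176.0/20
Subnets: 166.184.128.0/20, 166.184.144.0/20, 166.184.160.0/20, 166.184.176.0/20


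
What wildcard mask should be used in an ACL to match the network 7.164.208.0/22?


Subnet mask: 255.255.252.0
Wildcard = 255.255.255.255 - subnet mask
255 - 255 = 0
255 - 255 = 0
255 - 252 = 3
255 - 0 = 255
Wildcard: 0.0.3.255


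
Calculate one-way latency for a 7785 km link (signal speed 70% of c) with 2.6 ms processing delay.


Speed = 0.7 * 3e5 km/s = 210000 km/s
Propagation delay = 7785 / 210000 = 0.0371 s = 37.0714 ms
Processing delay = 2.6 ms
Total one-way latency = 39.6714 ms


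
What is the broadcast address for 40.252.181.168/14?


Network: 40.252.0.0/14
Host bits = 18
Set all host bits to 1:
Broadcast: 40.255.255.255


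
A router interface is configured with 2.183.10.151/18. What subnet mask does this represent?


/18 means 18 network bits, 14 host bits
Binary: 11111111111111111100000000000000
Mask: 255.255.192.0


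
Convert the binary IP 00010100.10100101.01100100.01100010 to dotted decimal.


00010100 = 20
10100101 = 165
01100100 = 100
01100010 = 98
IP: 20.165.100.98


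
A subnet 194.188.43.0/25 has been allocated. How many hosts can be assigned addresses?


Host bits = 32 - 25 = 7
Total addresses = 2^7 = 128
Usable = total - 2 (network and broadcast)
Usable hosts: 126


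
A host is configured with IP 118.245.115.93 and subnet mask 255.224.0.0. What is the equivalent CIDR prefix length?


Binary: 11111111.11100000.00000000.00000000
Count leading 1s
Prefix: /11


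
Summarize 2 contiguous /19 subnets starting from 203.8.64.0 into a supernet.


Original prefix: /19
Number of subnets: 2 = 2^1
New prefix = 19 - 1 = 18
Supernet: 203.8.64.0/18


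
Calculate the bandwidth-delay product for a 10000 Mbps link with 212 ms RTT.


BDP = bandwidth * RTT
= 10000 Mbps * 212 ms
= 10000 * 1e6 * 212 / 1000 bits
= 2120000000 bits
= 265000000 bytes
= 258789.0625 KB
BDP = 2120000000 bits (265000000 bytes)


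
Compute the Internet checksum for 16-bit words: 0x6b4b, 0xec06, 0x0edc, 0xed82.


Sum all words (with carry folding):
+ 0x6b4b = 0x6b4b
+ 0xec06 = 0x5752
+ 0x0edc = 0x662e
+ 0xed82 = 0x53b1
One's complement: ~0x53b1
Checksum = 0xac4e


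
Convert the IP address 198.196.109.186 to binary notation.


198 = 11000110
196 = 11000100
109 = 01101101
186 = 10111010
Binary: 11000110.11000100.01101101.10111010


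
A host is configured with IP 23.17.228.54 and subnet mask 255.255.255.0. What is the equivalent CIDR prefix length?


Binary: 11111111.11111111.11111111.00000000
Count leading 1s
Prefix: /24


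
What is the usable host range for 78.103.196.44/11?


Network: 78.96.0.0
Broadcast: 78.127.255.255
First usable = network + 1
Last usable = broadcast - 1
Range: 78.96.0.1 to 78.127.255.254


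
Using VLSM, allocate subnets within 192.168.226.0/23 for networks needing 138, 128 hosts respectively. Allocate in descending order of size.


138 hosts -> /24 (254 usable): 192.168.226.0/24
128 hosts -> /24 (254 usable): 192.168.227.0/24
Allocation: 192.168.226.0/24 (138 hosts, 254 usable); 192.168.227.0/24 (128 hosts, 254 usable)


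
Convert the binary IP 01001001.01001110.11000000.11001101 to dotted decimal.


01001001 = 73
01001110 = 78
11000000 = 192
11001101 = 205
IP: 73.78.192.205


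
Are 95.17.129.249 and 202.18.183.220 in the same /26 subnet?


Mask: 255.255.255.192
95.17.129.249 AND mask = 95.17.129.192
202.18.183.220 AND mask = 202.18.183.192
No, different subnets (95.17.129.192 vs 202.18.183.192)


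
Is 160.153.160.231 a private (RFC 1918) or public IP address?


RFC 1918 private ranges:
  10.0.0.0/8 (10.0.0.0 - 10.255.255.255)
  172.16.0.0/12 (172.16.0.0 - 172.31.255.255)
  192.168.0.0/16 (192.168.0.0 - 192.168.255.255)
Public (not in any RFC 1918 range)


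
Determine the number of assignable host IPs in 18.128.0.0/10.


Host bits = 32 - 10 = 22
Total addresses = 2^22 = 4194304
Usable = total - 2 (network and broadcast)
Usable hosts: 4194302


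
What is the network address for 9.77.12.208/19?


IP:   00001001.01001101.00001100.11010000
Mask: 11111111.11111111.11100000.00000000
AND operation:
Net:  00001001.01001101.00000000.00000000
Network: 9.77.0.0/19


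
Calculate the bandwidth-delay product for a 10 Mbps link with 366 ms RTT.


BDP = bandwidth * RTT
= 10 Mbps * 366 ms
= 10 * 1e6 * 366 / 1000 bits
= 3660000 bits
= 457500 bytes
= 446.7773 KB
BDP = 3660000 bits (457500 bytes)


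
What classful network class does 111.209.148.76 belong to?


First octet: 111
Binary: 01101111
0xxxxxxx -> Class A (1-126)
Class A, default mask 255.0.0.0 (/8)


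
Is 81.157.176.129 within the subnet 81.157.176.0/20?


Subnet network: 81.157.176.0
Test IP AND mask: 81.157.176.0
Yes, 81.157.176.129 is in 81.157.176.0/20


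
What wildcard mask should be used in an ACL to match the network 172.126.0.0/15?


Subnet mask: 255.254.0.0
Wildcard = 255.255.255.255 - subnet mask
255 - 255 = 0
255 - 254 = 1
255 - 0 = 255
255 - 0 = 255
Wildcard: 0.1.255.255


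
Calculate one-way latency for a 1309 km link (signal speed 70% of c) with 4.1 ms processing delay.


Speed = 0.7 * 3e5 km/s = 210000 km/s
Propagation delay = 1309 / 210000 = 0.0062 s = 6.2333 ms
Processing delay = 4.1 ms
Total one-way latency = 10.3333 ms


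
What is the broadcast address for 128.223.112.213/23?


Network: 128.223.112.0/23
Host bits = 9
Set all host bits to 1:
Broadcast: 128.223.113.255


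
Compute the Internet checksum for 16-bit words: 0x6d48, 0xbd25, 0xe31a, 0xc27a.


Sum all words (with carry folding):
+ 0x6d48 = 0x6d48
+ 0xbd25 = 0x2a6e
+ 0xe31a = 0x0d89
+ 0xc27a = 0xd003
One's complement: ~0xd003
Checksum = 0x2ffc


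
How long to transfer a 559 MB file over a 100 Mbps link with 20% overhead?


Effective throughput = 100 * (1 - 20/100) = 80 Mbps
File size in Mb = 559 * 8 = 4472 Mb
Time = 4472 / 80
Time = 55.9 seconds


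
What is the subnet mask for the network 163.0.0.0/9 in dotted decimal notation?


/9 means 9 network bits, 23 host bits
Binary: 11111111100000000000000000000000
Mask: 255.128.0.0


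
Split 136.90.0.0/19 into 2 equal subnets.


New prefix = 19 + 1 = 20
Each subnet has 4096 addresses
  136.90.0.0/20
  136.90.16.0/20
Subnets: 136.90.0.0/20, 136.90.16.0/20


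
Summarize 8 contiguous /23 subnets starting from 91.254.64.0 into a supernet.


Original prefix: /23
Number of subnets: 8 = 2^3
New prefix = 23 - 3 = 20
Supernet: 91.254.64.0/20


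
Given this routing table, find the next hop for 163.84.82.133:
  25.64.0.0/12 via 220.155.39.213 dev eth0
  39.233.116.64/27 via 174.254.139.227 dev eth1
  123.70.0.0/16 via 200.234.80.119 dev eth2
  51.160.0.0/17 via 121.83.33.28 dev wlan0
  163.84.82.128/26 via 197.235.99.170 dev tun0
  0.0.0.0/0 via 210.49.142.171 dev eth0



Longest prefix match for 163.84.82.133:
  /12 25.64.0.0: no
  /27 39.233.116.64: no
  /16 123.70.0.0: no
  /17 51.160.0.0: no
  /26 163.84.82.128: MATCH
  /0 0.0.0.0: MATCH
Selected: next-hop 197.235.99.170 via tun0 (matched /26)


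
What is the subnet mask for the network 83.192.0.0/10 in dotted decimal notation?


/10 means 10 network bits, 22 host bits
Binary: 11111111110000000000000000000000
Mask: 255.192.0.0
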